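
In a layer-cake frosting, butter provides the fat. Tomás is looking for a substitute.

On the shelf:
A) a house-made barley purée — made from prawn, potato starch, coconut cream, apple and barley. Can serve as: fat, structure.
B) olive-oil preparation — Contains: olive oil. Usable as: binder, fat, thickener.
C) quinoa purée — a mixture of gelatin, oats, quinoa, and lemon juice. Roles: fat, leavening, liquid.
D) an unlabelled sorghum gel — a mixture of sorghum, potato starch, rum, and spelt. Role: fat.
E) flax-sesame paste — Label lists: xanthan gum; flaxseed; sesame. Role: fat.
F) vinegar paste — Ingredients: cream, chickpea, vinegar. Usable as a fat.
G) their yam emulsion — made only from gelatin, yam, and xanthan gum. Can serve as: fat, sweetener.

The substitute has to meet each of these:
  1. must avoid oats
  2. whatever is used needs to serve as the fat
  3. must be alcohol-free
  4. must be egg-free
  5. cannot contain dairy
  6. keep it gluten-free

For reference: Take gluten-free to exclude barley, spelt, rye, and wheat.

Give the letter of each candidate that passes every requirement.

B, E, G

A: has barley, so not gluten-free — no
B: only olive oil; none excluded — OK
C: has oats, so not oat-free — out
D: has spelt, so not gluten-free; has rum, so not alcohol-free — out
E: every rule checks out — valid
F: has cream, so not dairy-free — reject
G: no oats, no dairy — OK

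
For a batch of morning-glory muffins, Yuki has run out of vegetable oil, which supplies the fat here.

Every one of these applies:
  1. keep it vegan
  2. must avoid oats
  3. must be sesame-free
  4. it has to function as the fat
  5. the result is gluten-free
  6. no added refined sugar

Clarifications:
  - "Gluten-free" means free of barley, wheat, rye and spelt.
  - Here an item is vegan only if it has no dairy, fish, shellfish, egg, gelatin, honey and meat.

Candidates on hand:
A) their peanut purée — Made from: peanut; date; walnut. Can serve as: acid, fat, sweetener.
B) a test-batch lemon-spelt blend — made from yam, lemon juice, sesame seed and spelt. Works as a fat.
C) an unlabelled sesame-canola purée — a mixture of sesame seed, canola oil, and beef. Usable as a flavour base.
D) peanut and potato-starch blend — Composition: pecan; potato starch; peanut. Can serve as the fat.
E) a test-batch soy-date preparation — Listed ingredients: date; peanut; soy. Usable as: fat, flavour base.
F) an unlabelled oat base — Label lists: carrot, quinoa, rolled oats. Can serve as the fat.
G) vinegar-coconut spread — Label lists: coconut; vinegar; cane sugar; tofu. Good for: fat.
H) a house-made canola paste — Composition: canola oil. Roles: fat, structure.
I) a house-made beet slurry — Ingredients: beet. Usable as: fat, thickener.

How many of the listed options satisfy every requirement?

5

A: every rule checks out — OK
B: has spelt, so not gluten-free; has sesame seed, so not sesame-free — reject
C: not usable as a fat; has beef, so not vegan (and 1 more) — out
D: only peanut, pecan, and potato starch; none excluded — valid
E: only peanut, soy and date; none excluded — valid
F: has rolled oats, so not oat-free — no
G: has cane sugar, so not no-added-sugar — no
H: works as a fat, gluten-free, no refined sugar — valid
I: works as a fat, vegan, no refined sugar — valid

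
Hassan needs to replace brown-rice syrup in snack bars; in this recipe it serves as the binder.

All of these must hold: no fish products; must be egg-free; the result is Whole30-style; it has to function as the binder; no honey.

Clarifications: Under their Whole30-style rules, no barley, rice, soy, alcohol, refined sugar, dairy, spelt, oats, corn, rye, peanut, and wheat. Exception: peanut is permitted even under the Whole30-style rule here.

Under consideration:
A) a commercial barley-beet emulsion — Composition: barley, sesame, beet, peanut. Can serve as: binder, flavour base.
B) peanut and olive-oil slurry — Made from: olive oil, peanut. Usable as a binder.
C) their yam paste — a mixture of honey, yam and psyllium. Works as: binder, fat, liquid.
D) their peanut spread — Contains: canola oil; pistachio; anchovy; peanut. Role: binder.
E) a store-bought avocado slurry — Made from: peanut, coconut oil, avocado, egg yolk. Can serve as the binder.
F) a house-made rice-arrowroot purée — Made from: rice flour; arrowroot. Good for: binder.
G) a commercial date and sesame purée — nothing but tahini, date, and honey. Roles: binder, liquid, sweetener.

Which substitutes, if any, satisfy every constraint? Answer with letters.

A: has barley, so not Whole30-style — out
B: peanut is permitted under the Whole30-style carve-out; nothing else excluded — valid
C: has honey, so not honey-free — no
D: has anchovy, so not fish-free — no
E: has egg yolk, so not egg-free — reject
F: has rice flour, so not Whole30-style — out
G: has honey, so not honey-free — no

B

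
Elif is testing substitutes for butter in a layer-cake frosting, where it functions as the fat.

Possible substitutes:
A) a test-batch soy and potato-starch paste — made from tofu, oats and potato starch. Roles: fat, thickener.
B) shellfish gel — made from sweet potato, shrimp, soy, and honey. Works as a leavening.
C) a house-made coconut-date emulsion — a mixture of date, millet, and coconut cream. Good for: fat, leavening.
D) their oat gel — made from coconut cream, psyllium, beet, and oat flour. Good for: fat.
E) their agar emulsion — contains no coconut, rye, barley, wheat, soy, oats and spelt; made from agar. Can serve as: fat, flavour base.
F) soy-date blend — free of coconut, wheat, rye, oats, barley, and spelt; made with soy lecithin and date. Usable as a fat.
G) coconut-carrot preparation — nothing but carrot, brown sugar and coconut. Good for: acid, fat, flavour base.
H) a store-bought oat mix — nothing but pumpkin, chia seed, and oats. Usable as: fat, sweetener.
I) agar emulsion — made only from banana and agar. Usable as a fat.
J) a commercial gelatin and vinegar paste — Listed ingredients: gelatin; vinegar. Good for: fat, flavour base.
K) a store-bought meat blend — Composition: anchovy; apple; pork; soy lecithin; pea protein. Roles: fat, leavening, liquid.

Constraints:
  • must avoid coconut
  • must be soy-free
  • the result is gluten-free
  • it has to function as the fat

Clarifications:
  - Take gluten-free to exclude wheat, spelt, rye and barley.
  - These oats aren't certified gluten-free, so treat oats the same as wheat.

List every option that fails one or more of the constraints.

A, B, C, D, F, G, H, K

A: has oats, so not gluten-free; has tofu, so not soy-free — reject
B: not usable as a fat; has soy, so not soy-free — no
C: has coconut cream, so not coconut-free — no
D: has oat flour, so not gluten-free; has coconut cream, so not coconut-free — reject
E: no coconut, no soy — OK
F: has soy lecithin, so not soy-free — out
G: has coconut, so not coconut-free — reject
H: has oats, so not gluten-free — no
I: only banana and agar; none excluded — valid
J: no coconut, no soy — OK
K: has soy lecithin, so not soy-free — no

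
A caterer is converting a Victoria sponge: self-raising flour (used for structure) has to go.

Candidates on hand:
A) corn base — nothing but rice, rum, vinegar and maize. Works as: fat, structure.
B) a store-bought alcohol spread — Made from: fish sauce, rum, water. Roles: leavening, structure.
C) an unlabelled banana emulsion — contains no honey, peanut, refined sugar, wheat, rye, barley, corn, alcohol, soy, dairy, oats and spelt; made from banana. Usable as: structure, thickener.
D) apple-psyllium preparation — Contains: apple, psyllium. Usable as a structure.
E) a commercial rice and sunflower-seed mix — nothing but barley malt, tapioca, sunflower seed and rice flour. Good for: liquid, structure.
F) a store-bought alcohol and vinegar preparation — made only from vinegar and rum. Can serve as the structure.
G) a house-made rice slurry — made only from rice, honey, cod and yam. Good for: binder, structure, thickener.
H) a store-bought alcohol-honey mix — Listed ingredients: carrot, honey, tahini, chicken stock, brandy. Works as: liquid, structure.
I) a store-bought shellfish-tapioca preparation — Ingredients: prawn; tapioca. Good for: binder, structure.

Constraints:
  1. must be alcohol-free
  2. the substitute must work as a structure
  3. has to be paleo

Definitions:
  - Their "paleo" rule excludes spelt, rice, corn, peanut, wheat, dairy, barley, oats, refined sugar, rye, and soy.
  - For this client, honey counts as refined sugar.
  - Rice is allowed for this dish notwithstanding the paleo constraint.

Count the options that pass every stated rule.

A: has maize, so not paleo; has rum, so not alcohol-free — no
B: has rum, so not alcohol-free — reject
C: every rule checks out — valid
D: all constraints satisfied — OK
E: has barley malt, so not paleo — reject
F: has rum, so not alcohol-free — out
G: has honey, so not paleo — reject
H: has honey, so not paleo; has brandy, so not alcohol-free — no
I: only prawn and tapioca; none excluded — OK

3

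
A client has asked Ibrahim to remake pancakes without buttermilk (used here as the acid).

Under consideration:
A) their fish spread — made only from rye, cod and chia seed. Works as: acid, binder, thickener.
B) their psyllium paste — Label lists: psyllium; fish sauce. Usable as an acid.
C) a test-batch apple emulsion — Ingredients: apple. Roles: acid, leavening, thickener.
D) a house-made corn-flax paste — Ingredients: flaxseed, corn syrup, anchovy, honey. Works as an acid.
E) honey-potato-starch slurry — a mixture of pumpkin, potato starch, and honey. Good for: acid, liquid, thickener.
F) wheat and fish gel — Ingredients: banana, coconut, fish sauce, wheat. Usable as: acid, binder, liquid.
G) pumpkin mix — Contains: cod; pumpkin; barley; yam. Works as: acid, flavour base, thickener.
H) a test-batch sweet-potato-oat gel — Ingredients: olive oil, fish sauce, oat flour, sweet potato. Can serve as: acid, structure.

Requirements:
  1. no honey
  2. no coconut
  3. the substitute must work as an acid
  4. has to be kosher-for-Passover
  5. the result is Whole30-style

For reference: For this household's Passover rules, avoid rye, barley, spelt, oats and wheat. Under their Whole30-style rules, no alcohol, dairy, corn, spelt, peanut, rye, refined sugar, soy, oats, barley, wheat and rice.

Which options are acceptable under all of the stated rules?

B, C

A: has rye, so not kosher-for-Passover; has rye, so not Whole30-style — out
B: only fish sauce and psyllium; none excluded — valid
C: only apple; none excluded — valid
D: has corn syrup, so not Whole30-style; has honey, so not honey-free — reject
E: has honey, so not honey-free — out
F: has wheat, so not kosher-for-Passover; has wheat, so not Whole30-style (and 1 more) — no
G: has barley, so not kosher-for-Passover; has barley, so not Whole30-style — no
H: has oat flour, so not kosher-for-Passover; has oat flour, so not Whole30-style — out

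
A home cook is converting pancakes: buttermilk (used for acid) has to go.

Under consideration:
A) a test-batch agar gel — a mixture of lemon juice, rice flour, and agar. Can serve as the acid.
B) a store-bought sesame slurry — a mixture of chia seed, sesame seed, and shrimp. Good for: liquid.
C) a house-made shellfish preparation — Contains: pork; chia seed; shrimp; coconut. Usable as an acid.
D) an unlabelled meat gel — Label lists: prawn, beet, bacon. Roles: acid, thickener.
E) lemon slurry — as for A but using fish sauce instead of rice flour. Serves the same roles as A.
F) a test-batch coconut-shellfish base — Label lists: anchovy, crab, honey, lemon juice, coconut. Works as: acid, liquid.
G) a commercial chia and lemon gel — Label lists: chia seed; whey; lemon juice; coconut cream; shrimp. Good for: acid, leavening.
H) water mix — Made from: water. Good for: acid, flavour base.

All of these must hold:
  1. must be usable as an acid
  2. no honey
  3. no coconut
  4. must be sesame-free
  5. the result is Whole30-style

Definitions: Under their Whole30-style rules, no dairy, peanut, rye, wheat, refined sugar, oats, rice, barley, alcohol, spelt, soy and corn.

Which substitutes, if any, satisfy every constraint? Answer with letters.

D, E, H

A: has rice flour, so not Whole30-style — no
B: not usable as an acid; has sesame seed, so not sesame-free — out
C: has coconut, so not coconut-free — out
D: no coconut, Whole30-style — OK
E: every rule checks out — keep
F: has coconut, so not coconut-free; has honey, so not honey-free — no
G: has whey, so not Whole30-style; has coconut cream, so not coconut-free — out
H: every rule checks out — keep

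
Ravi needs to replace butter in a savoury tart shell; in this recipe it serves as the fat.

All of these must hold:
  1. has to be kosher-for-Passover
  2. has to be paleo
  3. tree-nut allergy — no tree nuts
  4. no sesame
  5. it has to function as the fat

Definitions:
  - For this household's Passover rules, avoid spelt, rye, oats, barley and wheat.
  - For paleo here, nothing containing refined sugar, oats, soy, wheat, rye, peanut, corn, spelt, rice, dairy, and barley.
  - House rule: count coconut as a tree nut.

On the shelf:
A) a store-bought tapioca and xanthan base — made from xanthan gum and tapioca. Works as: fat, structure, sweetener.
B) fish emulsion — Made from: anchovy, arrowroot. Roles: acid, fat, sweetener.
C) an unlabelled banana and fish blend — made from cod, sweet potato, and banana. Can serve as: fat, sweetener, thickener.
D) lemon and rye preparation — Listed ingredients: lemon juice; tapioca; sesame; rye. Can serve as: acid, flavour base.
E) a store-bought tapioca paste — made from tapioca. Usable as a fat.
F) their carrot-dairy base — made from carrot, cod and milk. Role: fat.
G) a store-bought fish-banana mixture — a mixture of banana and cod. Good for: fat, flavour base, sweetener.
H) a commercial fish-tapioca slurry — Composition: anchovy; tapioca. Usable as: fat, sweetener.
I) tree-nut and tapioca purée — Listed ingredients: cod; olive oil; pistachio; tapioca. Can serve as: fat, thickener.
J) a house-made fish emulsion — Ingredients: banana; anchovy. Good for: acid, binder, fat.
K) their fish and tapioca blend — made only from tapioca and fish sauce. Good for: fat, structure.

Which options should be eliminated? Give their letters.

D, F, I

A: works as a fat, paleo, no sesame — valid
B: nothing on the exclusion list — OK
C: all constraints satisfied — OK
D: not usable as a fat; has rye, so not kosher-for-Passover (and 2 more) — out
E: works as a fat, paleo, kosher-for-Passover — keep
F: has milk, so not paleo — no
G: only cod and banana; none excluded — valid
H: works as a fat, no sesame, tree-nut-free — valid
I: has pistachio, so not tree-nut-free — reject
J: only anchovy and banana; none excluded — valid
K: every rule checks out — valid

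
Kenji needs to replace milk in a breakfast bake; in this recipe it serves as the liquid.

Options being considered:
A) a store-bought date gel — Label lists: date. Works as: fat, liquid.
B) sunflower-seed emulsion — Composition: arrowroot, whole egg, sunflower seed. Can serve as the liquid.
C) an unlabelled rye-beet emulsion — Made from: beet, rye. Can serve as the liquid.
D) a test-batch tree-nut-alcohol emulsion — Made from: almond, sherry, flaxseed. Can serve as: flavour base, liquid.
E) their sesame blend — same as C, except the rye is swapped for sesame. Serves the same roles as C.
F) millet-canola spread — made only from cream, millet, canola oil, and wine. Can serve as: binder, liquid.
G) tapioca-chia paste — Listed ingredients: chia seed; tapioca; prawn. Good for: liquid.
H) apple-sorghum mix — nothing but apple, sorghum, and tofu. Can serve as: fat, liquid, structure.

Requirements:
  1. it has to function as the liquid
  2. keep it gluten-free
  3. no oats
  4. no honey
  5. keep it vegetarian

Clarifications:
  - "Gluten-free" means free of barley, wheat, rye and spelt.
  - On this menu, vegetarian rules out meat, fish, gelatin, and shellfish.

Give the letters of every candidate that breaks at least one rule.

C, G

A: works as a liquid, no honey, vegetarian — valid
B: all constraints satisfied — valid
C: has rye, so not gluten-free — reject
D: only sherry, almond, and flaxseed; none excluded — OK
E: every rule checks out — valid
F: works as a liquid, no honey, gluten-free — valid
G: has prawn, so not vegetarian — out
H: gluten-free, no honey — valid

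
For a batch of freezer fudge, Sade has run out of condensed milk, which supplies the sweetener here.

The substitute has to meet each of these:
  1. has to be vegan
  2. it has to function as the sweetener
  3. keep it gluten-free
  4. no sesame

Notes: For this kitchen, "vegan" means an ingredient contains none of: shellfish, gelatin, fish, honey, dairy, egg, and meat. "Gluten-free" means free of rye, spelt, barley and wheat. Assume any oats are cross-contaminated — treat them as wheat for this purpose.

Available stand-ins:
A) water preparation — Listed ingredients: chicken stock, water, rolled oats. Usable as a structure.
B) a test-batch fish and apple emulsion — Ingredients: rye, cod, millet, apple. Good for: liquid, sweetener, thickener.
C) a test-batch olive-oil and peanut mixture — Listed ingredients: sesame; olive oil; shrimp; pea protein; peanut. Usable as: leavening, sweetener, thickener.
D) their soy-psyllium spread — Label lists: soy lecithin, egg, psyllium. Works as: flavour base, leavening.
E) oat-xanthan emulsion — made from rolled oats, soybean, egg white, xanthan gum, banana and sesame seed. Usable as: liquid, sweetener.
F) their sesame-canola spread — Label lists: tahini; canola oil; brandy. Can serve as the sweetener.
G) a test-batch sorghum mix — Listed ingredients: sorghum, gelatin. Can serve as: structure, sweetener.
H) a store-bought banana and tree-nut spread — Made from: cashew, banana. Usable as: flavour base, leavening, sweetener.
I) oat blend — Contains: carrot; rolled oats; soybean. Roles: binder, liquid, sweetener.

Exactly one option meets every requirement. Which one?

A: not usable as a sweetener; has chicken stock, so not vegan (and 1 more) — no
B: has cod, so not vegan; has rye, so not gluten-free — no
C: has shrimp, so not vegan; has sesame, so not sesame-free — no
D: not usable as a sweetener; has egg, so not vegan — no
E: has egg white, so not vegan; has rolled oats, so not gluten-free (and 1 more) — no
F: has tahini, so not sesame-free — no
G: has gelatin, so not vegan — reject
H: works as a sweetener, no sesame, vegan — OK
I: has rolled oats, so not gluten-free — reject

H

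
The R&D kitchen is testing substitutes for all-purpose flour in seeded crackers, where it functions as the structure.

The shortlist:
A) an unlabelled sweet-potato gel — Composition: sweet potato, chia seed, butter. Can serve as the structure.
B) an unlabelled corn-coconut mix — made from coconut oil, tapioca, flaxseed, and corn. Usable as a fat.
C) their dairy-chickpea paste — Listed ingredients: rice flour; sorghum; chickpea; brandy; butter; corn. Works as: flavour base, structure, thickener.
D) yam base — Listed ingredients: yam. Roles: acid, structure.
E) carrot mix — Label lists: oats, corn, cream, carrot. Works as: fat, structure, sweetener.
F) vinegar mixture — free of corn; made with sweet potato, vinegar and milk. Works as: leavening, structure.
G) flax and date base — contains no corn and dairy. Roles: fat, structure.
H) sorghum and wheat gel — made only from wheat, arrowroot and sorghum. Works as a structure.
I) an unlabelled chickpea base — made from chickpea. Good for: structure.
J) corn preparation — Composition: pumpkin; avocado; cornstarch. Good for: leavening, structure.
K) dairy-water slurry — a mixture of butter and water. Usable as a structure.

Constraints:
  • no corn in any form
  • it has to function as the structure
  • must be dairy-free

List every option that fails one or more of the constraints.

A: has butter, so not dairy-free — no
B: not usable as a structure; has corn, so not corn-free — reject
C: has butter, so not dairy-free; has corn, so not corn-free — reject
D: no dairy, no corn — OK
E: has cream, so not dairy-free; has corn, so not corn-free — no
F: has milk, so not dairy-free — no
G: every rule checks out — keep
H: no corn, no dairy — valid
I: only chickpea; none excluded — keep
J: has cornstarch, so not corn-free — reject
K: has butter, so not dairy-free — reject

A, B, C, E, F, J, K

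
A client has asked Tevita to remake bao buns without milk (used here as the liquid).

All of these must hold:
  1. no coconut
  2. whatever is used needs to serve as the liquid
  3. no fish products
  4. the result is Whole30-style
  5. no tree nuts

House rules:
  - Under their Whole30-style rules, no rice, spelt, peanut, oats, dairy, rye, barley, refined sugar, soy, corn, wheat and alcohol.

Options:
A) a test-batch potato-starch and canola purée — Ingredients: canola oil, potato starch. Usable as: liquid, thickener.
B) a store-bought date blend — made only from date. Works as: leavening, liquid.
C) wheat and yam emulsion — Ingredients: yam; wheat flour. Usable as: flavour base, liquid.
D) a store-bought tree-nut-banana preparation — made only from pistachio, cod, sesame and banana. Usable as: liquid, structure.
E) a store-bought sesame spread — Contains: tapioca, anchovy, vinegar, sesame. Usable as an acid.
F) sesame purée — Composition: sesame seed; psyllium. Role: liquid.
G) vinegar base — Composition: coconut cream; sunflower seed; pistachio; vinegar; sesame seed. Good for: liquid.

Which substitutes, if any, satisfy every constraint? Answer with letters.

A, B, F

A: works as a liquid, Whole30-style, no coconut — keep
B: only date; none excluded — keep
C: has wheat flour, so not Whole30-style — no
D: has pistachio, so not tree-nut-free; has cod, so not fish-free — out
E: not usable as a liquid; has anchovy, so not fish-free — no
F: only sesame seed and psyllium; none excluded — OK
G: has pistachio, so not tree-nut-free; has coconut cream, so not coconut-free — no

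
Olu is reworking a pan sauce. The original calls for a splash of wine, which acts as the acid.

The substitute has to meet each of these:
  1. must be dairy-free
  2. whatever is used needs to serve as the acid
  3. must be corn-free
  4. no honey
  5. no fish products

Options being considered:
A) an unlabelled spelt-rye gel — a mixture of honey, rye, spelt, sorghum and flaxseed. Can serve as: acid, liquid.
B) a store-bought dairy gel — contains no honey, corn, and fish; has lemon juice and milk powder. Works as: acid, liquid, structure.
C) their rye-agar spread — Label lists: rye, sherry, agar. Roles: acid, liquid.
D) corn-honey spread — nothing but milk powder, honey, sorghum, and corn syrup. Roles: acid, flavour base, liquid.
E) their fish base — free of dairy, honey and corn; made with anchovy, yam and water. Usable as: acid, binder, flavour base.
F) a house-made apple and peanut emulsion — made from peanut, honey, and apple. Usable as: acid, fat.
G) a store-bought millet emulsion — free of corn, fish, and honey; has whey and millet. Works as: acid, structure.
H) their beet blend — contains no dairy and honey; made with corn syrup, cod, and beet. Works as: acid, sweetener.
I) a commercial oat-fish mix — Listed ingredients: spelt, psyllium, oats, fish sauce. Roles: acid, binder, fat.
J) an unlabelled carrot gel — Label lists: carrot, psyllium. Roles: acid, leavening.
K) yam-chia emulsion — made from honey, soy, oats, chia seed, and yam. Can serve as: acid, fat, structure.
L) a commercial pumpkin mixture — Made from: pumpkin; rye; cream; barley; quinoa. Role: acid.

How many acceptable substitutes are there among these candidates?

2

A: has honey, so not honey-free — out
B: has milk powder, so not dairy-free — reject
C: no dairy, no honey — OK
D: has honey, so not honey-free; has milk powder, so not dairy-free (and 1 more) — no
E: has anchovy, so not fish-free — out
F: has honey, so not honey-free — reject
G: has whey, so not dairy-free — out
H: has corn syrup, so not corn-free; has cod, so not fish-free — no
I: has fish sauce, so not fish-free — out
J: only psyllium and carrot; none excluded — OK
K: has honey, so not honey-free — out
L: has cream, so not dairy-free — out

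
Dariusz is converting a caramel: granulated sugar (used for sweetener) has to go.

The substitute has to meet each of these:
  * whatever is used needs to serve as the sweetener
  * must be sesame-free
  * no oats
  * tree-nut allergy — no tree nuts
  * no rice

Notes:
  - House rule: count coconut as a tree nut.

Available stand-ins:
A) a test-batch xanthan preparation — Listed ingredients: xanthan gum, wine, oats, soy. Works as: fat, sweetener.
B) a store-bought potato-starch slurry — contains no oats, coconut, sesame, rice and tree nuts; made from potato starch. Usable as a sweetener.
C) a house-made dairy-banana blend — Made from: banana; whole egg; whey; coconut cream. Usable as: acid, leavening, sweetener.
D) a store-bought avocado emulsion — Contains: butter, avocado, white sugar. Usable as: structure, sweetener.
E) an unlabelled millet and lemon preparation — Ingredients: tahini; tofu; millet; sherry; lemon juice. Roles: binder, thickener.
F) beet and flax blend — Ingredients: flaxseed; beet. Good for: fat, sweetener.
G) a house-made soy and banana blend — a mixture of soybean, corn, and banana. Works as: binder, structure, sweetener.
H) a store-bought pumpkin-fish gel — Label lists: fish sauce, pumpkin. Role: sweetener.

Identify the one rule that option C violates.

tree-nut-free

usable as a sweetener: satisfied
oat-free: satisfied
tree-nut-free: has coconut cream — fails
sesame-free: satisfied
rice-free: satisfied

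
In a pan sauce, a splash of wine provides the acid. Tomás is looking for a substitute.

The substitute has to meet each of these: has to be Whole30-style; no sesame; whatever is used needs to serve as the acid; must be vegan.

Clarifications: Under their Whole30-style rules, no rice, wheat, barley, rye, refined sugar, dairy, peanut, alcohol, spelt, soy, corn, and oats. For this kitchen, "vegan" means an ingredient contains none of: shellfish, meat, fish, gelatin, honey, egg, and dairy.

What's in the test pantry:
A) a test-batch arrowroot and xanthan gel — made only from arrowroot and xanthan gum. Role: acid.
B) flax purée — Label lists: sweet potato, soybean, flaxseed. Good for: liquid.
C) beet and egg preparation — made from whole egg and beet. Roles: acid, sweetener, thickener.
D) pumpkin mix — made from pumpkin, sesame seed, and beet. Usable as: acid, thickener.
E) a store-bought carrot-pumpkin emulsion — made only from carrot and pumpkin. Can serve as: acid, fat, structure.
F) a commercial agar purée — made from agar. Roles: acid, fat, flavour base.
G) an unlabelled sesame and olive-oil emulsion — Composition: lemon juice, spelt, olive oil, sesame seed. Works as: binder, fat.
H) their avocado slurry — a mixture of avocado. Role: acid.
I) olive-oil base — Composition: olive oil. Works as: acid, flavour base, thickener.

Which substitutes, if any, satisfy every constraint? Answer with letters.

A: only arrowroot and xanthan gum; none excluded — OK
B: not usable as an acid; has soybean, so not Whole30-style — no
C: has whole egg, so not vegan — reject
D: has sesame seed, so not sesame-free — out
E: only pumpkin and carrot; none excluded — keep
F: nothing on the exclusion list — OK
G: not usable as an acid; has spelt, so not Whole30-style (and 1 more) — reject
H: works as an acid, Whole30-style, vegan — valid
I: nothing on the exclusion list — valid

A, E, F, H, I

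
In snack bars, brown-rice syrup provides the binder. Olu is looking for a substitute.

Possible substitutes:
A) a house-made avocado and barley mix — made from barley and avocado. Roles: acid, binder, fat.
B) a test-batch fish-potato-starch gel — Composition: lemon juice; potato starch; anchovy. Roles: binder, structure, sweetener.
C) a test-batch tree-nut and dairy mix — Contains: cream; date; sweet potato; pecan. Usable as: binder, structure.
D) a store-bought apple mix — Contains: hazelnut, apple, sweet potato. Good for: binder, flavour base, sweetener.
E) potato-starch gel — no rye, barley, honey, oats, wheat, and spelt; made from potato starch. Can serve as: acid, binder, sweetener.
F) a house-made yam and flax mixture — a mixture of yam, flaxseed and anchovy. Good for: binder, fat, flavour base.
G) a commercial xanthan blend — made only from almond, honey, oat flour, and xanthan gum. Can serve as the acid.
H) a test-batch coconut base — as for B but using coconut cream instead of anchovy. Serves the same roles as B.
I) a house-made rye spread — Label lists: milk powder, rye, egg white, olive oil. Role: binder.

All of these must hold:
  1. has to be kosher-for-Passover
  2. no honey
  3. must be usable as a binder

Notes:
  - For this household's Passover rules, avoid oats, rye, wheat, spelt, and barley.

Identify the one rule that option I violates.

kosher-for-Passover

usable as a binder: satisfied
kosher-for-Passover: has rye — fails
honey-free: satisfied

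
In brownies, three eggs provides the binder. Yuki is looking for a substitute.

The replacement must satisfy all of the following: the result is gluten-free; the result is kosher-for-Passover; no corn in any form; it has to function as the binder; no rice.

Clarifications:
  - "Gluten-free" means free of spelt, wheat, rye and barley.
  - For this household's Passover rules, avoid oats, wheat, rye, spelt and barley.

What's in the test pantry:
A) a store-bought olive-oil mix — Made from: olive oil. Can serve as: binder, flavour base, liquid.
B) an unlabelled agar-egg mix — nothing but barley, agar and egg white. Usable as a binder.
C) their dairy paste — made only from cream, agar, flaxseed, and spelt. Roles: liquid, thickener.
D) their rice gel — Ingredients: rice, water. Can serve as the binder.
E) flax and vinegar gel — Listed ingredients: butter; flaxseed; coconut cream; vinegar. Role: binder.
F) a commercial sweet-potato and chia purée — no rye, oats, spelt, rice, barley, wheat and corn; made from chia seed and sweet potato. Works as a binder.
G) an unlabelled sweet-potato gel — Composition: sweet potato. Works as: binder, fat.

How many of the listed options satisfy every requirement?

A: only olive oil; none excluded — OK
B: has barley, so not gluten-free; has barley, so not kosher-for-Passover — reject
C: not usable as a binder; has spelt, so not gluten-free (and 1 more) — reject
D: has rice, so not rice-free — no
E: works as a binder, gluten-free, no rice — keep
F: works as a binder, gluten-free, no corn — valid
G: nothing on the exclusion list — keep

4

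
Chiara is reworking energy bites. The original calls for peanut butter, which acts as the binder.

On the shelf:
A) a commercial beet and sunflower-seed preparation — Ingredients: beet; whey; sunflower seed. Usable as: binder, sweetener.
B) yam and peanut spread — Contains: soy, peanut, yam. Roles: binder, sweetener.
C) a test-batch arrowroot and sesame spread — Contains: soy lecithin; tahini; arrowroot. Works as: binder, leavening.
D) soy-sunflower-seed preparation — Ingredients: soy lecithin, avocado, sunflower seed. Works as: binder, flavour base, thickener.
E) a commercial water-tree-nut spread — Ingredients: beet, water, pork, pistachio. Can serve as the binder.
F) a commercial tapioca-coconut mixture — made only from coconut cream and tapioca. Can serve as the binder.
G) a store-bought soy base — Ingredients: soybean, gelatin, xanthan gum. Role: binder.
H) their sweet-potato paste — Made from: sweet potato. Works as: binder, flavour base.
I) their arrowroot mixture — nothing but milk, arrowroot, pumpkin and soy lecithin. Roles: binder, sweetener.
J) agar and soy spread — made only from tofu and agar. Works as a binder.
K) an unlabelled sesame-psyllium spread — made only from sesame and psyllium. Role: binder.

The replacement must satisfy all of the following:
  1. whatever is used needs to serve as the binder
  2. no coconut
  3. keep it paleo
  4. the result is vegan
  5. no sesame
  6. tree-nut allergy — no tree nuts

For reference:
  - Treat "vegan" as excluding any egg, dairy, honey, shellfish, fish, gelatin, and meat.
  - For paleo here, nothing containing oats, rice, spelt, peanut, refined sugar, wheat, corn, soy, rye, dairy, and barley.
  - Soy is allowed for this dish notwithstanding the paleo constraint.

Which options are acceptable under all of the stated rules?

A: has whey, so not vegan; has whey, so not paleo — reject
B: has peanut, so not paleo — no
C: has tahini, so not sesame-free — reject
D: soy is permitted under the paleo carve-out; nothing else excluded — OK
E: has pork, so not vegan; has pistachio, so not tree-nut-free — no
F: has coconut cream, so not coconut-free — no
G: has gelatin, so not vegan — no
H: only sweet potato; none excluded — valid
I: has milk, so not vegan; has milk, so not paleo — reject
J: soy is permitted under the paleo carve-out; nothing else excluded — valid
K: has sesame, so not sesame-free — no

D, H, J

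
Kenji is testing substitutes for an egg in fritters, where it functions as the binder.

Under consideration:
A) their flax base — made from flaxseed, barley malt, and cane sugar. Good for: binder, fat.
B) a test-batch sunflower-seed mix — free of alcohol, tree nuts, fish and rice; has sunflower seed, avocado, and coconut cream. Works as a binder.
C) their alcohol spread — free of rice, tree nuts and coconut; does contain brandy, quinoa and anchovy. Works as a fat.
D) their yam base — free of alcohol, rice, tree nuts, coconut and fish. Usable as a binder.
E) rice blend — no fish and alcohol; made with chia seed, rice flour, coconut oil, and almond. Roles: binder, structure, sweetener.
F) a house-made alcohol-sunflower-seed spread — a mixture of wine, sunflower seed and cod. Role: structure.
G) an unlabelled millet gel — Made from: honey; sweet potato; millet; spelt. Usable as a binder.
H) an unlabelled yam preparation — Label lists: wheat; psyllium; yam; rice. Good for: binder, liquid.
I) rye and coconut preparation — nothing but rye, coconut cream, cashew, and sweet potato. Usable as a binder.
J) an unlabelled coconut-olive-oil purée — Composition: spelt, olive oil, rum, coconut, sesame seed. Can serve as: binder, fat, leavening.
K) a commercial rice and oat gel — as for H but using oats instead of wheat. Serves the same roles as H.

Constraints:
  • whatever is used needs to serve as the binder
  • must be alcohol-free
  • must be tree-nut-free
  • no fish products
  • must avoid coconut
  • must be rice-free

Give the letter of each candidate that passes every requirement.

A: every rule checks out — OK
B: has coconut cream, so not coconut-free — reject
C: not usable as a binder; has brandy, so not alcohol-free (and 1 more) — no
D: works as a binder, no alcohol, no coconut — OK
E: has coconut oil, so not coconut-free; has almond, so not tree-nut-free (and 1 more) — no
F: not usable as a binder; has wine, so not alcohol-free (and 1 more) — reject
G: nothing on the exclusion list — OK
H: has rice, so not rice-free — out
I: has coconut cream, so not coconut-free; has cashew, so not tree-nut-free — out
J: has coconut, so not coconut-free; has rum, so not alcohol-free — no
K: has rice, so not rice-free — reject

A, D, G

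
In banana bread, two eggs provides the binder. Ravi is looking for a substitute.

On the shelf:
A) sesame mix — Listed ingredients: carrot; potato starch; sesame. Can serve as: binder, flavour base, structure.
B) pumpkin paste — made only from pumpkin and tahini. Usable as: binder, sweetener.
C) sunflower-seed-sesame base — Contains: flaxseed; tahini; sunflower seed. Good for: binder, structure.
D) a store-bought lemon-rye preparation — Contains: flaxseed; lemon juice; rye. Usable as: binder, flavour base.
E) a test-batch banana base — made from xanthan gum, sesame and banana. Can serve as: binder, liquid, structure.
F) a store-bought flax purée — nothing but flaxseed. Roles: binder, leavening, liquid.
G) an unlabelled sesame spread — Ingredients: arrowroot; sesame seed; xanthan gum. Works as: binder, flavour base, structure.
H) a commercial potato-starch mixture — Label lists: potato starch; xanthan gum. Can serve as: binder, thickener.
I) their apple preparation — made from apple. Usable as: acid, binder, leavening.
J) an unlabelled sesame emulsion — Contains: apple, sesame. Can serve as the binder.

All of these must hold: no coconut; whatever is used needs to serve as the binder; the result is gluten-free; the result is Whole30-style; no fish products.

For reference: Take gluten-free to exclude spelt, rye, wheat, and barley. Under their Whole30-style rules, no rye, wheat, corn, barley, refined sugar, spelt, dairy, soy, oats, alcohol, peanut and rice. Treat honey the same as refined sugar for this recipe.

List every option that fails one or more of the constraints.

D

A: all constraints satisfied — valid
B: no coconut, gluten-free — OK
C: only tahini, sunflower seed and flaxseed; none excluded — OK
D: has rye, so not gluten-free; has rye, so not Whole30-style — no
E: works as a binder, gluten-free, no fish — keep
F: no coconut, Whole30-style — OK
G: only sesame seed, arrowroot, and xanthan gum; none excluded — keep
H: only xanthan gum and potato starch; none excluded — valid
I: only apple; none excluded — keep
J: no fish, Whole30-style — valid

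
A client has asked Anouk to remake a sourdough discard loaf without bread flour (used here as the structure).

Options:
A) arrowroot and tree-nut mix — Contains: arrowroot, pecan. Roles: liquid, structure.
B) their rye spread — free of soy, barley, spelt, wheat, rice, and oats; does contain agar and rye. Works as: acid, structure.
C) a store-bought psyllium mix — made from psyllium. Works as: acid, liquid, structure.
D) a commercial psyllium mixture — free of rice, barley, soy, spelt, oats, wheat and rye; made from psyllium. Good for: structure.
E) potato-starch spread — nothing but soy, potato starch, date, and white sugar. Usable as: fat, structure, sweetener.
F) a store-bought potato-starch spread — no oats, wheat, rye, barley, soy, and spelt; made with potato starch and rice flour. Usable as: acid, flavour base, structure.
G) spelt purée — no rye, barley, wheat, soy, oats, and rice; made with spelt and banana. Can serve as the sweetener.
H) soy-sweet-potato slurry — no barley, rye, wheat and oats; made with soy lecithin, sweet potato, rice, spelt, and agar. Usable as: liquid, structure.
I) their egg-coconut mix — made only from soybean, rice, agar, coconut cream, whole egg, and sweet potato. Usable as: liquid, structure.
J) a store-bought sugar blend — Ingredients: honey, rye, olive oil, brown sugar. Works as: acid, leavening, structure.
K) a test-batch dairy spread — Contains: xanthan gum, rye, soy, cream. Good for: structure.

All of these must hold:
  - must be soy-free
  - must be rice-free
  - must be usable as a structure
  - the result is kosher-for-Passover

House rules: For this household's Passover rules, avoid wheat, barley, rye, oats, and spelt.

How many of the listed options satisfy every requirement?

3

A: no rice, no soy — valid
B: has rye, so not kosher-for-Passover — no
C: nothing on the exclusion list — keep
D: works as a structure, no soy, no rice — keep
E: has soy, so not soy-free — reject
F: has rice flour, so not rice-free — out
G: not usable as a structure; has spelt, so not kosher-for-Passover — out
H: has spelt, so not kosher-for-Passover; has soy lecithin, so not soy-free (and 1 more) — no
I: has soybean, so not soy-free; has rice, so not rice-free — reject
J: has rye, so not kosher-for-Passover — no
K: has rye, so not kosher-for-Passover; has soy, so not soy-free — reject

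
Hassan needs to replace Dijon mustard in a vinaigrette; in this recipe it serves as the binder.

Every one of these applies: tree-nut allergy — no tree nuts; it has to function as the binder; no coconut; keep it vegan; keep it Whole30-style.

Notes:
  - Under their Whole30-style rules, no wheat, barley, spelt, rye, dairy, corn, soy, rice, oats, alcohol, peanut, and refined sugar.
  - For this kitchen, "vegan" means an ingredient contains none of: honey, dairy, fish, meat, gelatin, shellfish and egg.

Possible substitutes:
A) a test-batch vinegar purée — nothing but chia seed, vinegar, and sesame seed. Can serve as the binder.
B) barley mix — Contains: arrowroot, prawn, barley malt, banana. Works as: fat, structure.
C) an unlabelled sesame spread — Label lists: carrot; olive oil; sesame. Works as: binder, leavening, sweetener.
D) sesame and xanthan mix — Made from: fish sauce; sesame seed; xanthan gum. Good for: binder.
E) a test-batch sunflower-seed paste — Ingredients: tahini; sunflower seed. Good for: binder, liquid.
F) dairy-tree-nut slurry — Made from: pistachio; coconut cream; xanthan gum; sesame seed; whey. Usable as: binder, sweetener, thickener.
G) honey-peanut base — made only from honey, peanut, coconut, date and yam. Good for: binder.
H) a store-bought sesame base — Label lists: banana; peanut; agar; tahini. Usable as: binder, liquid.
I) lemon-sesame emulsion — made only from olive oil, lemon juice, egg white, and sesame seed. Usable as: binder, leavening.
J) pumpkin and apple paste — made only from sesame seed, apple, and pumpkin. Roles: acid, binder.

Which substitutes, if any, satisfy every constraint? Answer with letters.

A, C, E, J

A: every rule checks out — OK
B: not usable as a binder; has barley malt, so not Whole30-style (and 1 more) — out
C: only sesame, olive oil and carrot; none excluded — keep
D: has fish sauce, so not vegan — reject
E: only tahini and sunflower seed; none excluded — OK
F: has whey, so not Whole30-style; has whey, so not vegan (and 2 more) — reject
G: has peanut, so not Whole30-style; has honey, so not vegan (and 1 more) — no
H: has peanut, so not Whole30-style — out
I: has egg white, so not vegan — out
J: only sesame seed, apple, and pumpkin; none excluded — keep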